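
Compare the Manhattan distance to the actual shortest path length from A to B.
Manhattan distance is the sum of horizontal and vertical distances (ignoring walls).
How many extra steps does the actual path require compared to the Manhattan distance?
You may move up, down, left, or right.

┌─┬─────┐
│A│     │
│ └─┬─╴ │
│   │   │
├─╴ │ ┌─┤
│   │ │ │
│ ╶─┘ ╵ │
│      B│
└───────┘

Manhattan distance: |3 - 0| + |3 - 0| = 6
Actual path length: 8
Extra steps: 8 - 6 = 2

Solution:

┌─┬─────┐
│A│     │
│ └─┬─╴ │
│↳ ↓│   │
├─╴ │ ┌─┤
│↓ ↲│ │ │
│ ╶─┘ ╵ │
│↳ → → B│
└───────┘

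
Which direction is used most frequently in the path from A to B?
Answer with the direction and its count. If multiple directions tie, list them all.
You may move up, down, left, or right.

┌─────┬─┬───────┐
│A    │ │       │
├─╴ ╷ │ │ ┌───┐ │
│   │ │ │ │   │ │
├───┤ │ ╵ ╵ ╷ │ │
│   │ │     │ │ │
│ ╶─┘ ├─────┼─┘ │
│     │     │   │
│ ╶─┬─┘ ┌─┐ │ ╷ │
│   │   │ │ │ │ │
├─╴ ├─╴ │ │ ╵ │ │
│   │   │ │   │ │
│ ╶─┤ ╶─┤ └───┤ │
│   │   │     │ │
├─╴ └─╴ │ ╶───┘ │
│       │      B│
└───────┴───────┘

Directions: right, right, down, down, down, left, left, down, right, down, left, down, right, down, right, right, up, left, up, right, up, up, right, right, down, down, right, up, up, right, down, down, down, down
Counts: {'right': 11, 'down': 13, 'left': 4, 'up': 6}
Most common: down (13 times)

Solution:

┌─────┬─┬───────┐
│A → ↓│ │       │
├─╴ ╷ │ │ ┌───┐ │
│   │↓│ │ │   │ │
├───┤ │ ╵ ╵ ╷ │ │
│   │↓│     │ │ │
│ ╶─┘ ├─────┼─┘ │
│↓ ← ↲│↱ → ↓│↱ ↓│
│ ╶─┬─┘ ┌─┐ │ ╷ │
│↳ ↓│  ↑│ │↓│↑│↓│
├─╴ ├─╴ │ │ ╵ │ │
│↓ ↲│↱ ↑│ │↳ ↑│↓│
│ ╶─┤ ╶─┤ └───┤ │
│↳ ↓│↑ ↰│     │↓│
├─╴ └─╴ │ ╶───┘ │
│  ↳ → ↑│      B│
└───────┴───────┘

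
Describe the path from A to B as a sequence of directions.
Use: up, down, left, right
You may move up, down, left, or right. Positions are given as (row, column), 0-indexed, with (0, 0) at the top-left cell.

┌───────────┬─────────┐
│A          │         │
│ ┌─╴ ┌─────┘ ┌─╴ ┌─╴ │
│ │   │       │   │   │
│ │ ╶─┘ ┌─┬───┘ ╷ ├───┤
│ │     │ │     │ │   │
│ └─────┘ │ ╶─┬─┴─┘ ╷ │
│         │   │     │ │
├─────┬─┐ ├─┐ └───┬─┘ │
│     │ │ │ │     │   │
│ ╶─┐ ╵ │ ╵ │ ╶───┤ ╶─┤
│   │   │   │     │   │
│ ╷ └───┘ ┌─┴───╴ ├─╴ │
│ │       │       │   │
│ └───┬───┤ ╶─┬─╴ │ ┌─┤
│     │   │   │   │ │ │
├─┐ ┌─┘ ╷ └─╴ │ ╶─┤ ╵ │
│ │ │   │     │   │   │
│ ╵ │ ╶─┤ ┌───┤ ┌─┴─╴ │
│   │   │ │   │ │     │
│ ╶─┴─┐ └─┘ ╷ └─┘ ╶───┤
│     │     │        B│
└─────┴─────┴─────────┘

Finding the path and converting it to directions:
Path through cells: (0,0) → (0,1) → (0,2) → (1,2) → (1,1) → (2,1) → (2,2) → (2,3) → (1,3) → (1,4) → (1,5) → (1,6) → (0,6) → (0,7) → (0,8) → (1,8) → (1,7) → (2,7) → (2,6) → (2,5) → (3,5) → (3,6) → (4,6) → (5,6) → (5,7) → (5,8) → (6,8) → (6,7) → (6,6) → (6,5) → (7,5) → (7,6) → (8,6) → (8,5) → (8,4) → (7,4) → (7,3) → (8,3) → (8,2) → (9,2) → (9,3) → (10,3) → (10,4) → (10,5) → (9,5) → (9,6) → (10,6) → (10,7) → (10,8) → (10,9) → (10,10)
Directions: right, right, down, left, down, right, right, up, right, right, right, up, right, right, down, left, down, left, left, down, right, down, down, right, right, down, left, left, left, down, right, down, left, left, up, left, down, left, down, right, down, right, right, up, right, down, right, right, right, right

Solution:

┌───────────┬─────────┐
│A → ↓      │↱ → ↓    │
│ ┌─╴ ┌─────┘ ┌─╴ ┌─╴ │
│ │↓ ↲│↱ → → ↑│↓ ↲│   │
│ │ ╶─┘ ┌─┬───┘ ╷ ├───┤
│ │↳ → ↑│ │↓ ← ↲│ │   │
│ └─────┘ │ ╶─┬─┴─┘ ╷ │
│         │↳ ↓│     │ │
├─────┬─┐ ├─┐ └───┬─┘ │
│     │ │ │ │↓    │   │
│ ╶─┐ ╵ │ ╵ │ ╶───┤ ╶─┤
│   │   │   │↳ → ↓│   │
│ ╷ └───┘ ┌─┴───╴ ├─╴ │
│ │       │↓ ← ← ↲│   │
│ └───┬───┤ ╶─┬─╴ │ ┌─┤
│     │↓ ↰│↳ ↓│   │ │ │
├─┐ ┌─┘ ╷ └─╴ │ ╶─┤ ╵ │
│ │ │↓ ↲│↑ ← ↲│   │   │
│ ╵ │ ╶─┤ ┌───┤ ┌─┴─╴ │
│   │↳ ↓│ │↱ ↓│ │     │
│ ╶─┴─┐ └─┘ ╷ └─┘ ╶───┤
│     │↳ → ↑│↳ → → → B│
└─────┴─────┴─────────┘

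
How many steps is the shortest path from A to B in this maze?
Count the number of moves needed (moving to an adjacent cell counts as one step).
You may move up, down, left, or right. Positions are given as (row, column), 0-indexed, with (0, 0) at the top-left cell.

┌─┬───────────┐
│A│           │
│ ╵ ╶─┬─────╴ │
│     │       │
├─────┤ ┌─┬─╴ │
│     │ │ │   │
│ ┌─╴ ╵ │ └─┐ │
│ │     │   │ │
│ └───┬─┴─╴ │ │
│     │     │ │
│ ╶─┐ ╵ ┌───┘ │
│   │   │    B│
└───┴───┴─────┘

Using BFS to find shortest path:
Start: (0, 0), End: (5, 6)
Path found:
(0,0) → (1,0) → (1,1) → (0,1) → (0,2) → (0,3) → (0,4) → (0,5) → (0,6) → (1,6) → (2,6) → (3,6) → (4,6) → (5,6)
Number of steps: 13

Solution:

┌─┬───────────┐
│A│↱ → → → → ↓│
│ ╵ ╶─┬─────╴ │
│↳ ↑  │      ↓│
├─────┤ ┌─┬─╴ │
│     │ │ │  ↓│
│ ┌─╴ ╵ │ └─┐ │
│ │     │   │↓│
│ └───┬─┴─╴ │ │
│     │     │↓│
│ ╶─┐ ╵ ┌───┘ │
│   │   │    B│
└───┴───┴─────┘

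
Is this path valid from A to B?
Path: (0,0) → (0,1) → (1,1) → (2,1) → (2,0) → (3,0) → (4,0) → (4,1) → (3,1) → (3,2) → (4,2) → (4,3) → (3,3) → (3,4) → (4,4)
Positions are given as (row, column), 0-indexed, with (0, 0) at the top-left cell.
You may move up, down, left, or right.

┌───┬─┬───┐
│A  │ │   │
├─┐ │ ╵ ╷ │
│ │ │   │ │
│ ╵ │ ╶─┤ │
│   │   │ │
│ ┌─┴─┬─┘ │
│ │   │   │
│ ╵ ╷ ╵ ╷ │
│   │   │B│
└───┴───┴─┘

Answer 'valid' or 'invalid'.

Checking path validity:
Result: All consecutive moves are passable.

valid

Correct solution:

┌───┬─┬───┐
│A ↓│ │   │
├─┐ │ ╵ ╷ │
│ │↓│   │ │
│ ╵ │ ╶─┤ │
│↓ ↲│   │ │
│ ┌─┴─┬─┘ │
│↓│↱ ↓│↱ ↓│
│ ╵ ╷ ╵ ╷ │
│↳ ↑│↳ ↑│B│
└───┴───┴─┘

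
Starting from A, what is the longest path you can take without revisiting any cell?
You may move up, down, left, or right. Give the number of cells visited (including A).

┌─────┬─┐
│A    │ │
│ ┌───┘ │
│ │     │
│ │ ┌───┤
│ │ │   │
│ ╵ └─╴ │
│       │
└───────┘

Finding longest simple path using DFS:
Start: (0, 0)
Longest path visits 10 cells
Path: A → down → down → down → right → up → up → right → right → up

Solution:

┌─────┬─┐
│A    │B│
│ ┌───┘ │
│↓│↱ → ↑│
│ │ ┌───┤
│↓│↑│   │
│ ╵ └─╴ │
│↳ ↑    │
└───────┘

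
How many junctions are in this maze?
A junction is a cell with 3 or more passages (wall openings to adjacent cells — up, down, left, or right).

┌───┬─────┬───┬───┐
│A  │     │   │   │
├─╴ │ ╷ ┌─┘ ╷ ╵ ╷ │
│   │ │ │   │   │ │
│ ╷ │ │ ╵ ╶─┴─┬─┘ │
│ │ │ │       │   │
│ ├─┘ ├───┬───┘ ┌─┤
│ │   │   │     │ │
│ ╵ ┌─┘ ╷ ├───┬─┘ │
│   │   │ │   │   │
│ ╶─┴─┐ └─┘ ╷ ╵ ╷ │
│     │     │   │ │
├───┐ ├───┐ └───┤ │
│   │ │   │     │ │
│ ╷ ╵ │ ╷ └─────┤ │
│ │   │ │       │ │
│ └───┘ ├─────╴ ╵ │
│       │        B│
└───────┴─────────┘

Checking each cell for number of passages:

Junctions found (3+ passages):
  (0, 3): 3 passages
  (1, 1): 3 passages
  (2, 4): 3 passages
  (4, 0): 3 passages
  (4, 3): 3 passages
  (4, 8): 3 passages
  (5, 5): 3 passages
  (8, 7): 3 passages
Total junctions: 8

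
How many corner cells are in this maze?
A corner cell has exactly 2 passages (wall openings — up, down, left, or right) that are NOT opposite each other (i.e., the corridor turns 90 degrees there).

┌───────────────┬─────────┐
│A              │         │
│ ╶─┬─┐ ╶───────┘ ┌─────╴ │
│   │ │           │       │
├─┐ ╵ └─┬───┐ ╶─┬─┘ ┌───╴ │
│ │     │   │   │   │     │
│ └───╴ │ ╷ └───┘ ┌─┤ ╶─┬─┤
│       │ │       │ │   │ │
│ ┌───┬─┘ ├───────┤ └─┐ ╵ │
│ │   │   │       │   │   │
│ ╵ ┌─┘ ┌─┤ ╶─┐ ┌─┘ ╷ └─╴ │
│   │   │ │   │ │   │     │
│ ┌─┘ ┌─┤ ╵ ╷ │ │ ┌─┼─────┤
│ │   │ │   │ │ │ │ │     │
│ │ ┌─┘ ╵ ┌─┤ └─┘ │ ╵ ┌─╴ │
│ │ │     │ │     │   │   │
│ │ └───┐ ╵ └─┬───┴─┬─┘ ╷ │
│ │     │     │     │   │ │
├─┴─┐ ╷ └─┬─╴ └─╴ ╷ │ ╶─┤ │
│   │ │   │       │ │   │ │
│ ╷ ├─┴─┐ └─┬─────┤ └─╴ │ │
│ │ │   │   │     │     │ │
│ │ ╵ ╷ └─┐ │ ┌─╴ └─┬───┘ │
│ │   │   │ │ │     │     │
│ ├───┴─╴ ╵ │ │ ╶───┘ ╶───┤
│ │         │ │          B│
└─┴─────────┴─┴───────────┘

Counting corner cells (2 non-opposite passages):
Total corners: 77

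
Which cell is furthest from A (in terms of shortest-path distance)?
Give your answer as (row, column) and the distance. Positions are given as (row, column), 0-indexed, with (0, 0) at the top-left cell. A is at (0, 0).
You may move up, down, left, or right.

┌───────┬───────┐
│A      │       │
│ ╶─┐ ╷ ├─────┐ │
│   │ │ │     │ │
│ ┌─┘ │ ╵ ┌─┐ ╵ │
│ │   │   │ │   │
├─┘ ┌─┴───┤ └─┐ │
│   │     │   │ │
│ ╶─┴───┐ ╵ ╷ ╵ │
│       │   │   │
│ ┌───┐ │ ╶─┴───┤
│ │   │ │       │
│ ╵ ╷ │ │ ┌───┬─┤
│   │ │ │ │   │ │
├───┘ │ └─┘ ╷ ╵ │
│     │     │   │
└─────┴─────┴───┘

Computing BFS distances from A to all cells:
Furthest cell: (5, 7)
Distance: 22 steps

Path from A to the furthest cell:

┌───────┬───────┐
│A → → ↓│       │
│ ╶─┐ ╷ ├─────┐ │
│   │ │↓│↱ → ↓│ │
│ ┌─┘ │ ╵ ┌─┐ ╵ │
│ │   │↳ ↑│ │↳ ↓│
├─┘ ┌─┴───┤ └─┐ │
│   │     │↓ ↰│↓│
│ ╶─┴───┐ ╵ ╷ ╵ │
│       │↓ ↲│↑ ↲│
│ ┌───┐ │ ╶─┴───┤
│ │   │ │↳ → → B│
│ ╵ ╷ │ │ ┌───┬─┤
│   │ │ │ │   │ │
├───┘ │ └─┘ ╷ ╵ │
│     │     │   │
└─────┴─────┴───┘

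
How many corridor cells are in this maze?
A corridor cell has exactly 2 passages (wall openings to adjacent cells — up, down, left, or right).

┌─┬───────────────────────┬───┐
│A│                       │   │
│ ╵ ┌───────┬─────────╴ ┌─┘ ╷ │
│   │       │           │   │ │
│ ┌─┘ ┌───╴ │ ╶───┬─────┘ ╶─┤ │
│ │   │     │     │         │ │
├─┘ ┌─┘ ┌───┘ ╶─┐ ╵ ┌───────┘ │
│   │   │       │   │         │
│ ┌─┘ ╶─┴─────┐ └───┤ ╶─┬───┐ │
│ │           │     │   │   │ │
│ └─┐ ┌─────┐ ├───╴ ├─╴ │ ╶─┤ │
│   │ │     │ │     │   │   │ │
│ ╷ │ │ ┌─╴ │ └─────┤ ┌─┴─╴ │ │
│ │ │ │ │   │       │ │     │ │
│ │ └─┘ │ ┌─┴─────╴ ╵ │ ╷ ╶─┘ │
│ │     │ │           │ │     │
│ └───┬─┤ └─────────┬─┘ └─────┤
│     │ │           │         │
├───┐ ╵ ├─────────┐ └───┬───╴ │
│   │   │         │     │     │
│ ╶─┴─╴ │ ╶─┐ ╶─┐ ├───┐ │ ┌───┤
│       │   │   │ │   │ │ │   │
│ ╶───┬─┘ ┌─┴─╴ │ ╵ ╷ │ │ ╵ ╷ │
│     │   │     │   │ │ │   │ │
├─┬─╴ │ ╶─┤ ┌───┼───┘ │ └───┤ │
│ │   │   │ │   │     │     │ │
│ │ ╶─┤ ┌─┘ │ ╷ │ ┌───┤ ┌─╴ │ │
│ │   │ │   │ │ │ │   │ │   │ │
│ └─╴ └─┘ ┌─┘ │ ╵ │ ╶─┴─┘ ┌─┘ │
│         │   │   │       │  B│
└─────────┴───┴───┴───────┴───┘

Counting cells with exactly 2 passages:
Total corridor cells: 186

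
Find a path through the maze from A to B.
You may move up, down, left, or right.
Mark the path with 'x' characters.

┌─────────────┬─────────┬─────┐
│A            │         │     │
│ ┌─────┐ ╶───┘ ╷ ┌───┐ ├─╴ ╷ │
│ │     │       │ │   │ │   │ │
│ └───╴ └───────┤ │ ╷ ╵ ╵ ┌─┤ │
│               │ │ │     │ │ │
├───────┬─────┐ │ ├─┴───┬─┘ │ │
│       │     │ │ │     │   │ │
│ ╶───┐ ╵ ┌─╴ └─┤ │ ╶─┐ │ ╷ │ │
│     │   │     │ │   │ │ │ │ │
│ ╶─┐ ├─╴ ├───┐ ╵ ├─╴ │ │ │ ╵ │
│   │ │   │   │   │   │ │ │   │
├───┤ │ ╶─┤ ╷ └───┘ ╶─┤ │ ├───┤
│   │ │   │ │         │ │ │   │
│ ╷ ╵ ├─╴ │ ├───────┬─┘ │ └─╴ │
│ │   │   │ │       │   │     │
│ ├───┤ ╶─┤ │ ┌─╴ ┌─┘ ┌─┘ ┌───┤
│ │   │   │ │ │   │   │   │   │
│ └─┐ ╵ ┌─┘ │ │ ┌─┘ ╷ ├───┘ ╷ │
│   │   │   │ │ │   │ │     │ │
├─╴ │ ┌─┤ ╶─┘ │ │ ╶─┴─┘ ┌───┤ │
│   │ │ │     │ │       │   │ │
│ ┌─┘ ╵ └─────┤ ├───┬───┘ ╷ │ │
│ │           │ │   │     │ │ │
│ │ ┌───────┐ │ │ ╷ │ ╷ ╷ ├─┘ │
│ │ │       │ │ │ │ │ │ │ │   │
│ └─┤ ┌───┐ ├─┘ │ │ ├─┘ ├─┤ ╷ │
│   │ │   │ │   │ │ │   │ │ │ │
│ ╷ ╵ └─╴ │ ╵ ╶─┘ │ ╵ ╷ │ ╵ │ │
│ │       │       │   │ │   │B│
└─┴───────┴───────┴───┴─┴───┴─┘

Finding the shortest path through the maze:
Path length: 114 steps
Directions: right → right → right → right → down → right → right → right → up → right → down → down → down → down → down → left → up → left → up → left → left → down → left → up → left → left → left → down → right → right → down → down → down → left → up → left → down → down → down → right → down → left → down → down → down → right → down → right → up → up → right → right → right → down → down → right → up → right → up → up → up → up → up → right → up → left → left → down → down → down → left → left → up → right → up → up → up → up → right → down → right → right → right → up → right → up → left → up → right → right → down → down → down → down → left → down → left → down → left → down → right → right → right → up → right → right → up → right → down → down → down → down → down → down

Solution:

┌─────────────┬─────────┬─────┐
│A x x x x    │x x      │     │
│ ┌─────┐ ╶───┘ ╷ ┌───┐ ├─╴ ╷ │
│ │     │x x x x│x│   │ │   │ │
│ └───╴ └───────┤ │ ╷ ╵ ╵ ┌─┤ │
│               │x│ │     │ │ │
├───────┬─────┐ │ ├─┴───┬─┘ │ │
│x x x x│x x x│ │x│x x x│   │ │
│ ╶───┐ ╵ ┌─╴ └─┤ │ ╶─┐ │ ╷ │ │
│x x x│x x│  x x│x│x x│x│ │ │ │
│ ╶─┐ ├─╴ ├───┐ ╵ ├─╴ │ │ │ ╵ │
│   │x│   │x x│x x│x x│x│ │   │
├───┤ │ ╶─┤ ╷ └───┘ ╶─┤ │ ├───┤
│x x│x│   │x│x x x x  │x│ │   │
│ ╷ ╵ ├─╴ │ ├───────┬─┘ │ └─╴ │
│x│x x│   │x│x x x  │x x│     │
│ ├───┤ ╶─┤ │ ┌─╴ ┌─┘ ┌─┘ ┌───┤
│x│   │   │x│x│x x│x x│   │x x│
│ └─┐ ╵ ┌─┘ │ │ ┌─┘ ╷ ├───┘ ╷ │
│x x│   │x x│x│x│x x│ │x x x│x│
├─╴ │ ┌─┤ ╶─┘ │ │ ╶─┴─┘ ┌───┤ │
│x x│ │ │x x x│x│x x x x│   │x│
│ ┌─┘ ╵ └─────┤ ├───┬───┘ ╷ │ │
│x│           │x│   │     │ │x│
│ │ ┌───────┐ │ │ ╷ │ ╷ ╷ ├─┘ │
│x│ │x x x x│ │x│ │ │ │ │ │  x│
│ └─┤ ┌───┐ ├─┘ │ │ ├─┘ ├─┤ ╷ │
│x x│x│   │x│x x│ │ │   │ │ │x│
│ ╷ ╵ └─╴ │ ╵ ╶─┘ │ ╵ ╷ │ ╵ │ │
│ │x x    │x x    │   │ │   │B│
└─┴───────┴───────┴───┴─┴───┴─┘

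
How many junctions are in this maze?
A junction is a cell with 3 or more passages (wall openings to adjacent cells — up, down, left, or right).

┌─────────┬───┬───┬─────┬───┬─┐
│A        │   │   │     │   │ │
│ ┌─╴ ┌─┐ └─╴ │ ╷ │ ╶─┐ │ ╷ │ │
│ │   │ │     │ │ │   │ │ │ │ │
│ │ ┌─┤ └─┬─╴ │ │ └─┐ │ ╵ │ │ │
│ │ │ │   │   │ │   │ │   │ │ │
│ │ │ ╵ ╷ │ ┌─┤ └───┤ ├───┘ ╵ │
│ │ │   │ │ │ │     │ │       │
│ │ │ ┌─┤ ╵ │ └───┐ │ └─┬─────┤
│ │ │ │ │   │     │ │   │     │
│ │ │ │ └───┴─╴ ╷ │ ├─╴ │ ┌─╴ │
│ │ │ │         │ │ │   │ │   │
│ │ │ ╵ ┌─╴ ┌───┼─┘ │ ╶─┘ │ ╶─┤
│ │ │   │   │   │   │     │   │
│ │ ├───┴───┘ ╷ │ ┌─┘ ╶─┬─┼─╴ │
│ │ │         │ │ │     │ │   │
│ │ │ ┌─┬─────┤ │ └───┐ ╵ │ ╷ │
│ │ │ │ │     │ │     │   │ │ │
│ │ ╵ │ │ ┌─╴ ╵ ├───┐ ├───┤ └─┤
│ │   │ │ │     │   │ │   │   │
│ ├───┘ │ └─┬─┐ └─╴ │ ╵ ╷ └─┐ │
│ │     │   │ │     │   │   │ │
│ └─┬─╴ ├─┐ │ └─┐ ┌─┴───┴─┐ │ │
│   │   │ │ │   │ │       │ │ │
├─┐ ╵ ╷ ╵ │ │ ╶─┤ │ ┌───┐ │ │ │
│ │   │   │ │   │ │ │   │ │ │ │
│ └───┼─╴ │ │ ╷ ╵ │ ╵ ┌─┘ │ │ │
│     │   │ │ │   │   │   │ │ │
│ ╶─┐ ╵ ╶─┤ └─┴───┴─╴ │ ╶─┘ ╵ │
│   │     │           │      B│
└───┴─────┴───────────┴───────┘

Checking each cell for number of passages:

Junctions found (3+ passages):
  (0, 2): 3 passages
  (1, 6): 3 passages
  (2, 3): 3 passages
  (3, 2): 3 passages
  (3, 13): 3 passages
  (4, 7): 3 passages
  (5, 3): 3 passages
  (5, 5): 3 passages
  (6, 10): 3 passages
  (7, 10): 3 passages
  (7, 14): 3 passages
  (9, 6): 3 passages
  (9, 7): 3 passages
  (10, 3): 3 passages
  (10, 8): 3 passages
  (11, 3): 3 passages
  (11, 6): 3 passages
  (12, 4): 3 passages
  (12, 6): 3 passages
  (13, 0): 3 passages
  (13, 10): 3 passages
  (14, 3): 3 passages
  (14, 13): 3 passages
Total junctions: 23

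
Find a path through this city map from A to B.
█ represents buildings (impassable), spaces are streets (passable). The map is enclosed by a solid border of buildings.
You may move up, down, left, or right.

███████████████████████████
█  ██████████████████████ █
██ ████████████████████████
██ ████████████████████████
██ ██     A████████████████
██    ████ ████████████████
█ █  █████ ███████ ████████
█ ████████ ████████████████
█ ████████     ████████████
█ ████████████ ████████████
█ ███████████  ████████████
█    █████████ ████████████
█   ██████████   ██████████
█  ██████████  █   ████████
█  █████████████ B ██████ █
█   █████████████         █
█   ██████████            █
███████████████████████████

Finding the shortest path from A to B:
Movement: cardinal only
Path length: 17 steps
Directions: down → down → down → down → right → right → right → right → down → down → down → down → right → right → down → down → right

Solution:

███████████████████████████
█  ██████████████████████ █
██ ████████████████████████
██ ████████████████████████
██ ██     A████████████████
██    ████↓████████████████
█ █  █████↓███████ ████████
█ ████████↓████████████████
█ ████████↳→→→↓████████████
█ ████████████↓████████████
█ ███████████ ↓████████████
█    █████████↓████████████
█   ██████████↳→↓██████████
█  ██████████  █↓  ████████
█  █████████████↳B ██████ █
█   █████████████         █
█   ██████████            █
███████████████████████████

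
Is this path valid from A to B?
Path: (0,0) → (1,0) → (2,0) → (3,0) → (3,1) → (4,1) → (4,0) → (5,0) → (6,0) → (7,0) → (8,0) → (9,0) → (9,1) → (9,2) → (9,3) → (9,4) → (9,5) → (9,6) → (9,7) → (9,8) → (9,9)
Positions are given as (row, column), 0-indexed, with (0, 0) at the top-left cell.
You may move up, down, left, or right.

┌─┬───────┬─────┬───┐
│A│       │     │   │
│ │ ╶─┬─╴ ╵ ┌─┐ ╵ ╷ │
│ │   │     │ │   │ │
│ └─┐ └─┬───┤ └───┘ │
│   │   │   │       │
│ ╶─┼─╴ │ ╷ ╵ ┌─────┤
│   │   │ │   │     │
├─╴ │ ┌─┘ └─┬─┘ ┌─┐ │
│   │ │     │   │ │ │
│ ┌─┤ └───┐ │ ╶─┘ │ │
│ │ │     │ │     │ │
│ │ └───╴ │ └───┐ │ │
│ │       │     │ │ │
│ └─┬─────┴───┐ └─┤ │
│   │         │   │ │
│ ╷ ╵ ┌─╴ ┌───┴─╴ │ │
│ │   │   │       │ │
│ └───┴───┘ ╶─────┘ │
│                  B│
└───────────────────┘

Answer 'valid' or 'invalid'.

Checking path validity:
Result: All consecutive moves are passable.

valid

Correct solution:

┌─┬───────┬─────┬───┐
│A│       │     │   │
│ │ ╶─┬─╴ ╵ ┌─┐ ╵ ╷ │
│↓│   │     │ │   │ │
│ └─┐ └─┬───┤ └───┘ │
│↓  │   │   │       │
│ ╶─┼─╴ │ ╷ ╵ ┌─────┤
│↳ ↓│   │ │   │     │
├─╴ │ ┌─┘ └─┬─┘ ┌─┐ │
│↓ ↲│ │     │   │ │ │
│ ┌─┤ └───┐ │ ╶─┘ │ │
│↓│ │     │ │     │ │
│ │ └───╴ │ └───┐ │ │
│↓│       │     │ │ │
│ └─┬─────┴───┐ └─┤ │
│↓  │         │   │ │
│ ╷ ╵ ┌─╴ ┌───┴─╴ │ │
│↓│   │   │       │ │
│ └───┴───┘ ╶─────┘ │
│↳ → → → → → → → → B│
└───────────────────┘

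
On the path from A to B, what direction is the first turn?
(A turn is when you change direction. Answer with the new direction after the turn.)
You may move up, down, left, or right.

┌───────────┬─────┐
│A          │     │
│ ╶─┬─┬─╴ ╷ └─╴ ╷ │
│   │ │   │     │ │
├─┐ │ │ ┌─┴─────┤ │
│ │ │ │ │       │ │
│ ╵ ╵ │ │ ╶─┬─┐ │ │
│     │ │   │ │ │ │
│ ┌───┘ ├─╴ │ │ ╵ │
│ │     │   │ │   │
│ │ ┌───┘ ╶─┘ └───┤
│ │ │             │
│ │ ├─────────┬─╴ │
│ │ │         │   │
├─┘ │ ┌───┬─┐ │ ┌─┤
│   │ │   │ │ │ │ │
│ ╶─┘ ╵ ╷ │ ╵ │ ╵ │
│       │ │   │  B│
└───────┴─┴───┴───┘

Directions: right, right, right, right, right, down, right, right, up, right, down, down, down, down, left, up, up, left, left, left, down, right, down, left, down, right, right, right, right, down, left, down, down, right
First turn direction: down

Solution:

┌───────────┬─────┐
│A → → → → ↓│  ↱ ↓│
│ ╶─┬─┬─╴ ╷ └─╴ ╷ │
│   │ │   │↳ → ↑│↓│
├─┐ │ │ ┌─┴─────┤ │
│ │ │ │ │↓ ← ← ↰│↓│
│ ╵ ╵ │ │ ╶─┬─┐ │ │
│     │ │↳ ↓│ │↑│↓│
│ ┌───┘ ├─╴ │ │ ╵ │
│ │     │↓ ↲│ │↑ ↲│
│ │ ┌───┘ ╶─┘ └───┤
│ │ │    ↳ → → → ↓│
│ │ ├─────────┬─╴ │
│ │ │         │↓ ↲│
├─┘ │ ┌───┬─┐ │ ┌─┤
│   │ │   │ │ │↓│ │
│ ╶─┘ ╵ ╷ │ ╵ │ ╵ │
│       │ │   │↳ B│
└───────┴─┴───┴───┘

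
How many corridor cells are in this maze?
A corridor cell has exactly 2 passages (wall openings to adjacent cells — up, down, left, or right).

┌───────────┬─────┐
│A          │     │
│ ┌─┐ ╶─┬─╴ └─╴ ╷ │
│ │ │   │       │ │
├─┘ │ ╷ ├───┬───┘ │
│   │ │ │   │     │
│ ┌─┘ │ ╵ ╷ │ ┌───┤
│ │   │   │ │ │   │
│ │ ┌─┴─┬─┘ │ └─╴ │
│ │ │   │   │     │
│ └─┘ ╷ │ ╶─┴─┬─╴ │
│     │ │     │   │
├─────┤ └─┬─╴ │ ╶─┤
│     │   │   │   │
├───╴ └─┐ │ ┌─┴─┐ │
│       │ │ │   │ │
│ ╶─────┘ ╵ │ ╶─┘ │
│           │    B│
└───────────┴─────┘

Counting cells with exactly 2 passages:
Total corridor cells: 65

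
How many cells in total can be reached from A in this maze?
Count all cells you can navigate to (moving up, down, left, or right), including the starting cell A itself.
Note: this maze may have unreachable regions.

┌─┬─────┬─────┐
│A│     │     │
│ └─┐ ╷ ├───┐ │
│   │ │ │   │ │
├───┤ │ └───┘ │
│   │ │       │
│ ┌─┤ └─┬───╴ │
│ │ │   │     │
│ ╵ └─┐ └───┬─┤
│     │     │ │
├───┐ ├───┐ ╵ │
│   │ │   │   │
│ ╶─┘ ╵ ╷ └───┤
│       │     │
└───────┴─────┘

Using BFS/flood-fill to find all reachable cells from A:
Maze size: 7 × 7 = 49 total cells
46 cell(s) are walled off and cannot be reached from A.
Reachable cells: 3

Reachable region (· marks reachable cells):

┌─┬─────┬─────┐
│A│     │     │
│ └─┐ ╷ ├───┐ │
│· ·│ │ │   │ │
├───┤ │ └───┘ │
│   │ │       │
│ ┌─┤ └─┬───╴ │
│ │ │   │     │
│ ╵ └─┐ └───┬─┤
│     │     │ │
├───┐ ├───┐ ╵ │
│   │ │   │   │
│ ╶─┘ ╵ ╷ └───┤
│       │     │
└───────┴─────┘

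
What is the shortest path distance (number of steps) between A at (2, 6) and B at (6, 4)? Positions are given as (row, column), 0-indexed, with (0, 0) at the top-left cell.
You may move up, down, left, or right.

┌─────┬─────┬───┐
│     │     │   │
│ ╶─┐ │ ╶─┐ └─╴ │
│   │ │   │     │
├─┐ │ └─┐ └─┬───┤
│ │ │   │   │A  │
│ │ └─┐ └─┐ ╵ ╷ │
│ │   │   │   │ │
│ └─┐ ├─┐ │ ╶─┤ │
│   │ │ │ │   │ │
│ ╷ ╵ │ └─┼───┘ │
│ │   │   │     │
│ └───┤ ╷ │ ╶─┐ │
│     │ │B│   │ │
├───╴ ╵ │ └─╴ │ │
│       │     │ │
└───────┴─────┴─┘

Finding path from (2, 6) to (6, 4):
Path: (2,6) → (2,7) → (3,7) → (4,7) → (5,7) → (5,6) → (5,5) → (6,5) → (6,6) → (7,6) → (7,5) → (7,4) → (6,4)
Distance: 12 steps

Solution:

┌─────┬─────┬───┐
│     │     │   │
│ ╶─┐ │ ╶─┐ └─╴ │
│   │ │   │     │
├─┐ │ └─┐ └─┬───┤
│ │ │   │   │A ↓│
│ │ └─┐ └─┐ ╵ ╷ │
│ │   │   │   │↓│
│ └─┐ ├─┐ │ ╶─┤ │
│   │ │ │ │   │↓│
│ ╷ ╵ │ └─┼───┘ │
│ │   │   │↓ ← ↲│
│ └───┤ ╷ │ ╶─┐ │
│     │ │B│↳ ↓│ │
├───╴ ╵ │ └─╴ │ │
│       │↑ ← ↲│ │
└───────┴─────┴─┘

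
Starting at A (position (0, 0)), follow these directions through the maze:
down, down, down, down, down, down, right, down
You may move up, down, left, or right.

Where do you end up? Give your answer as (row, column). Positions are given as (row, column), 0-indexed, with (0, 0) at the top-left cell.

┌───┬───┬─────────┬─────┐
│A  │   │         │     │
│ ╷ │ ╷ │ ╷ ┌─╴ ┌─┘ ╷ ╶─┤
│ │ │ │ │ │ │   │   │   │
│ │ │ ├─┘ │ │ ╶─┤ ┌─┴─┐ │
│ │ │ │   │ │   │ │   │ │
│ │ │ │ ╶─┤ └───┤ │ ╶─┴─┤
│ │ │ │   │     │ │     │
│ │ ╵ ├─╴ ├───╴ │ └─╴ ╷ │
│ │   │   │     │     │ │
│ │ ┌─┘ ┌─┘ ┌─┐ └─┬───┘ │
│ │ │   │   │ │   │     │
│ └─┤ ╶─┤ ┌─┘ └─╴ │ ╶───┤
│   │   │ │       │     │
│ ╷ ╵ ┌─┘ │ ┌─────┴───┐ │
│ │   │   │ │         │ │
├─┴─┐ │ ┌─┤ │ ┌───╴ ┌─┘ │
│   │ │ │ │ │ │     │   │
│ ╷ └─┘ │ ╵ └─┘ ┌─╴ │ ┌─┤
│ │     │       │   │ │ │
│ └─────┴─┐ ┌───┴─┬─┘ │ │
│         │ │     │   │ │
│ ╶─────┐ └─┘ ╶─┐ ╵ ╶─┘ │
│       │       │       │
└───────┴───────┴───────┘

Following directions step by step:
Start: (0, 0)
  down: (0, 0) → (1, 0)
  down: (1, 0) → (2, 0)
  down: (2, 0) → (3, 0)
  down: (3, 0) → (4, 0)
  down: (4, 0) → (5, 0)
  down: (5, 0) → (6, 0)
  right: (6, 0) → (6, 1)
  down: (6, 1) → (7, 1)
Final position: (7, 1)

Path taken:

┌───┬───┬─────────┬─────┐
│A  │   │         │     │
│ ╷ │ ╷ │ ╷ ┌─╴ ┌─┘ ╷ ╶─┤
│↓│ │ │ │ │ │   │   │   │
│ │ │ ├─┘ │ │ ╶─┤ ┌─┴─┐ │
│↓│ │ │   │ │   │ │   │ │
│ │ │ │ ╶─┤ └───┤ │ ╶─┴─┤
│↓│ │ │   │     │ │     │
│ │ ╵ ├─╴ ├───╴ │ └─╴ ╷ │
│↓│   │   │     │     │ │
│ │ ┌─┘ ┌─┘ ┌─┐ └─┬───┘ │
│↓│ │   │   │ │   │     │
│ └─┤ ╶─┤ ┌─┘ └─╴ │ ╶───┤
│↳ ↓│   │ │       │     │
│ ╷ ╵ ┌─┘ │ ┌─────┴───┐ │
│ │B  │   │ │         │ │
├─┴─┐ │ ┌─┤ │ ┌───╴ ┌─┘ │
│   │ │ │ │ │ │     │   │
│ ╷ └─┘ │ ╵ └─┘ ┌─╴ │ ┌─┤
│ │     │       │   │ │ │
│ └─────┴─┐ ┌───┴─┬─┘ │ │
│         │ │     │   │ │
│ ╶─────┐ └─┘ ╶─┐ ╵ ╶─┘ │
│       │       │       │
└───────┴───────┴───────┘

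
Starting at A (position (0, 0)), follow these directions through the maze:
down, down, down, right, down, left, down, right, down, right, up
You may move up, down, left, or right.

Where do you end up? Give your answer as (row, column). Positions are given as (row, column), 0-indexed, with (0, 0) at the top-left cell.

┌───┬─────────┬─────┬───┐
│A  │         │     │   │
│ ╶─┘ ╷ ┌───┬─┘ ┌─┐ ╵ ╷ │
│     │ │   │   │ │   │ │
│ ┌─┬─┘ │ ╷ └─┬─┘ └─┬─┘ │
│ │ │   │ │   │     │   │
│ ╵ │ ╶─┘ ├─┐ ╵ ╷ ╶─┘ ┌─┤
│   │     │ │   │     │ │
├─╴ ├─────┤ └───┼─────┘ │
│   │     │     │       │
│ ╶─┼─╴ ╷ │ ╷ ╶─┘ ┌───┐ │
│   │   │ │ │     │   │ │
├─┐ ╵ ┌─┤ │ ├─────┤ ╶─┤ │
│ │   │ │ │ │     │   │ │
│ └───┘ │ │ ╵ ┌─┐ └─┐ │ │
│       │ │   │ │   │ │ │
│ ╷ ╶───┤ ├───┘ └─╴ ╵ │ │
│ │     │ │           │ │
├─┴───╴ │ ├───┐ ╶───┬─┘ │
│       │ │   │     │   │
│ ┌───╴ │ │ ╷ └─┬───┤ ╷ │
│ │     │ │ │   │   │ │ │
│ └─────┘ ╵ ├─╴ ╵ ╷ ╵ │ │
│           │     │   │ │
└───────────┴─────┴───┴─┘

Following directions step by step:
Start: (0, 0)
  down: (0, 0) → (1, 0)
  down: (1, 0) → (2, 0)
  down: (2, 0) → (3, 0)
  right: (3, 0) → (3, 1)
  down: (3, 1) → (4, 1)
  left: (4, 1) → (4, 0)
  down: (4, 0) → (5, 0)
  right: (5, 0) → (5, 1)
  down: (5, 1) → (6, 1)
  right: (6, 1) → (6, 2)
  up: (6, 2) → (5, 2)
Final position: (5, 2)

Path taken:

┌───┬─────────┬─────┬───┐
│A  │         │     │   │
│ ╶─┘ ╷ ┌───┬─┘ ┌─┐ ╵ ╷ │
│↓    │ │   │   │ │   │ │
│ ┌─┬─┘ │ ╷ └─┬─┘ └─┬─┘ │
│↓│ │   │ │   │     │   │
│ ╵ │ ╶─┘ ├─┐ ╵ ╷ ╶─┘ ┌─┤
│↳ ↓│     │ │   │     │ │
├─╴ ├─────┤ └───┼─────┘ │
│↓ ↲│     │     │       │
│ ╶─┼─╴ ╷ │ ╷ ╶─┘ ┌───┐ │
│↳ ↓│B  │ │ │     │   │ │
├─┐ ╵ ┌─┤ │ ├─────┤ ╶─┤ │
│ │↳ ↑│ │ │ │     │   │ │
│ └───┘ │ │ ╵ ┌─┐ └─┐ │ │
│       │ │   │ │   │ │ │
│ ╷ ╶───┤ ├───┘ └─╴ ╵ │ │
│ │     │ │           │ │
├─┴───╴ │ ├───┐ ╶───┬─┘ │
│       │ │   │     │   │
│ ┌───╴ │ │ ╷ └─┬───┤ ╷ │
│ │     │ │ │   │   │ │ │
│ └─────┘ ╵ ├─╴ ╵ ╷ ╵ │ │
│           │     │   │ │
└───────────┴─────┴───┴─┘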